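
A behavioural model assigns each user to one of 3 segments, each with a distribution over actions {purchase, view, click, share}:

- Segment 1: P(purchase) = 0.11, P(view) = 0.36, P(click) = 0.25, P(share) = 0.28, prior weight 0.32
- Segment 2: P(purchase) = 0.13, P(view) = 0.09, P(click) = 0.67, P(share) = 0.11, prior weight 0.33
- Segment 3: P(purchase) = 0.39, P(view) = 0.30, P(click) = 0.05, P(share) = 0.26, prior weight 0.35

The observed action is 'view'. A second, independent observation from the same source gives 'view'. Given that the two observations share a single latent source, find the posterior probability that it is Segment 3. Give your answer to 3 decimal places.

0.416

P(component k | x) = P(Z=k)·f_k(x) / marginal(x), where marginal(x) = Σ_j P(Z=j)·f_j(x).
Since both observations come from the same component, the likelihood for component k is f_k(x₁)·f_k(x₂).
  p_1 = [0.36] × [0.36] = 0.1296
  p_2 = [0.09] × [0.09] = 0.0081
  p_3 = [0.3] × [0.3] = 0.09
Weight by the priors:
  P(Z=1)·p_1 = 0.32 × 0.1296 = 0.041472
  P(Z=2)·p_2 = 0.33 × 0.0081 = 0.002673
  P(Z=3)·p_3 = 0.35 × 0.09 = 0.0315
Normaliser: 0.041472 + 0.002673 + 0.0315 = 0.075645
Responsibility of Segment 3: 0.0315 / 0.075645 ≈ 0.416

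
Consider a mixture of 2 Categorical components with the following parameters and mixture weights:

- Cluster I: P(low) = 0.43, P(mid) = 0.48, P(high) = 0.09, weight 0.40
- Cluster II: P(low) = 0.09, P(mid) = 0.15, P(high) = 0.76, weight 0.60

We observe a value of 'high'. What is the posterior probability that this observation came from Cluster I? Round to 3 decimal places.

0.073

Posterior ∝ prior × likelihood, so P(k | x) ∝ w_k f_k(x); normalise over all components.
Categorical probabilities:
  f_I = 0.09
  f_II = 0.76
Prior × likelihood for each component:
  w_I·f_I = 0.40 × 0.09 = 0.036
  w_II·f_II = 0.60 × 0.76 = 0.456
Normaliser: 0.036 + 0.456 = 0.492
P(Cluster I | data) ≈ 0.073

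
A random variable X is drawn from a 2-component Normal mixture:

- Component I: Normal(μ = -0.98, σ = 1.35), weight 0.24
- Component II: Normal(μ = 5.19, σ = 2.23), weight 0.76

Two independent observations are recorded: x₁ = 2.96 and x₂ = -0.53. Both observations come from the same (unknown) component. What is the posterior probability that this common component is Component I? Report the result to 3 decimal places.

0.338

P(component k | x) = w_k·f_k(x) / marginal(x), where marginal(x) = Σ_j w_j·f_j(x).
Since both observations come from the same component, the likelihood for component k is f_k(x₁)·f_k(x₂).
  L_I = [0.00417802] × [0.279543] = 0.00116794
  L_II = [0.108507] × [0.00666683] = 0.000723399
Unnormalised posteriors:
  w_I·L_I = 0.24 × 0.00116794 = 0.000280305
  w_II·L_II = 0.76 × 0.000723399 = 0.000549783
Normaliser: 0.000280305 + 0.000549783 = 0.000830088
Responsibility of Component I: 0.000280305 / 0.000830088 ≈ 0.338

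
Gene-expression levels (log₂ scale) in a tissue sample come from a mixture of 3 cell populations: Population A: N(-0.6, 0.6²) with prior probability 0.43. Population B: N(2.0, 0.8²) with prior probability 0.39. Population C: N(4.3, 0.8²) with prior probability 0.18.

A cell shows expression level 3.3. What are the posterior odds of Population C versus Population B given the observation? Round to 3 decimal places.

0.791

Only the two components matter; the odds are (w_i f_i(x)) / (w_j f_j(x)).
Evaluate each component's likelihood at the observed value:
  p_A = (1/(0.6·√(2π)))·exp(−(3.3−-0.6)²/(2·0.6²)) = 0.664904·exp(-21.12500) = 4.44926e-10
  p_B = (1/(0.8·√(2π)))·exp(−(3.3−2.0)²/(2·0.8²)) = 0.498678·exp(-1.32031) = 0.133173
  p_C = (1/(0.8·√(2π)))·exp(−(3.3−4.3)²/(2·0.8²)) = 0.498678·exp(-0.78125) = 0.228311
Odds = (0.18/0.39) × (0.228311/0.133173) = 0.461538 × 1.7144 ≈ 0.791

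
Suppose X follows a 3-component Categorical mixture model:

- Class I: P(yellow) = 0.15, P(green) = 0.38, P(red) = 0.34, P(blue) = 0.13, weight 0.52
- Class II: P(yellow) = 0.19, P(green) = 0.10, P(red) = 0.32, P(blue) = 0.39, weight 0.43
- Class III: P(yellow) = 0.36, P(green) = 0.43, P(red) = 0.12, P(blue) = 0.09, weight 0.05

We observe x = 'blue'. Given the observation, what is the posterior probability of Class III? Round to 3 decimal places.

0.019

The responsibility of component k is w_k f_k(x) divided by Σ_j w_j f_j(x).
Component likelihoods at x = 'blue':
  L_I = P(blue | comp) = 0.13
  L_II = P(blue | comp) = 0.39
  L_III = P(blue | comp) = 0.09
Prior × likelihood for each component:
  w_I·L_I = 0.52 × 0.13 = 0.0676
  w_II·L_II = 0.43 × 0.39 = 0.1677
  w_III·L_III = 0.05 × 0.09 = 0.0045
Marginal: 0.0676 + 0.1677 + 0.0045 = 0.2398
P(Class III | the observation) = 0.0045 / 0.2398 ≈ 0.019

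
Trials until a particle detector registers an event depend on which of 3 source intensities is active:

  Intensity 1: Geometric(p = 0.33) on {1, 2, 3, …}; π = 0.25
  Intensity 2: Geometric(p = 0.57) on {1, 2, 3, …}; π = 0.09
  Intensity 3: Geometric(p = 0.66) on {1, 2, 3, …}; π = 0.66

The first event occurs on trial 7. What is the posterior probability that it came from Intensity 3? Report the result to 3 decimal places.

0.080

By Bayes' theorem, P(k | x) = π_k f_k(x) / Σ_j π_j f_j(x).
Component likelihoods at x = 7:
  L_1 = 0.33·(1−0.33)^6 = 0.33·0.0904584 = 0.0298513
  L_2 = 0.57·(1−0.57)^6 = 0.57·0.00632136 = 0.00360318
  L_3 = 0.66·(1−0.66)^6 = 0.66·0.0015448 = 0.00101957
Prior × likelihood for each component:
  π_1·L_1 = 0.25 × 0.0298513 = 0.00746282
  π_2·L_2 = 0.09 × 0.00360318 = 0.000324286
  π_3·L_3 = 0.66 × 0.00101957 = 0.000672917
Sum: 0.00746282 + 0.000324286 + 0.000672917 = 0.00846002
P(Intensity 3 | 7) = 0.000672917 / 0.00846002 ≈ 0.080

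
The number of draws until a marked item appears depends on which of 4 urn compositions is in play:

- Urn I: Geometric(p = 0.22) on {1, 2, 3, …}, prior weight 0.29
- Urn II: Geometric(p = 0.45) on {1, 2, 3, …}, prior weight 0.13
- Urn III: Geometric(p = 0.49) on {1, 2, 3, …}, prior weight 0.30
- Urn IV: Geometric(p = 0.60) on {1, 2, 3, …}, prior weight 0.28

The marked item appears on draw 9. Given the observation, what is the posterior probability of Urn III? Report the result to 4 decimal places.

The responsibility of component k is π_k f_k(x) divided by Σ_j π_j f_j(x).
Geometric probabilities:
  L_I = 0.22·(1−0.22)^8 = 0.22·0.137011 = 0.0301425
  L_II = 0.45·(1−0.45)^8 = 0.45·0.00837339 = 0.00376803
  L_III = 0.49·(1−0.49)^8 = 0.49·0.00457679 = 0.00224263
  L_IV = 0.60·(1−0.60)^8 = 0.60·0.00065536 = 0.000393216
Unnormalised posteriors:
  π_I·L_I = 0.29 × 0.0301425 = 0.00874133
  π_II·L_II = 0.13 × 0.00376803 = 0.000489844
  π_III·L_III = 0.30 × 0.00224263 = 0.000672789
  π_IV·L_IV = 0.28 × 0.000393216 = 0.0001101
Evidence: 0.00874133 + 0.000489844 + 0.000672789 + 0.0001101 = 0.0100141
P(Urn III | data) = 0.000672789 / 0.0100141 ≈ 0.0672

0.0672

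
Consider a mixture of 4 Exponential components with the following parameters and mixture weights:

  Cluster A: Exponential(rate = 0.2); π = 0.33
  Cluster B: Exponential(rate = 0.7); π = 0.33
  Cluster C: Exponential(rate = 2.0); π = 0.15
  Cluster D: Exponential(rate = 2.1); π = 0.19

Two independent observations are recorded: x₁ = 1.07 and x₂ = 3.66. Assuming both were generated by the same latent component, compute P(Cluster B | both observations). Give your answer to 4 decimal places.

The responsibility of component k is π_k f_k(x) divided by Σ_j π_j f_j(x).
Since both observations come from the same component, the likelihood for component k is f_k(x₁)·f_k(x₂).
  L_A = [0.2·e^(−0.2·1.07) = 0.2·e^(−0.2140) = 0.16147] × [0.0961892] = 0.0155316
  L_B = [0.7·e^(−0.7·1.07) = 0.7·e^(−0.7490) = 0.330987] × [0.0540052] = 0.017875
  L_C = [2.0·e^(−2.0·1.07) = 2.0·e^(−2.1400) = 0.23531] × [0.00132432] = 0.000311626
  L_D = [2.1·e^(−2.1·1.07) = 2.1·e^(−2.2470) = 0.222003] × [0.000964344] = 0.000214088
Prior × likelihood for each component:
  π_A·L_A = 0.33 × 0.0155316 = 0.00512544
  π_B·L_B = 0.33 × 0.017875 = 0.00589876
  π_C·L_C = 0.15 × 0.000311626 = 4.6744e-05
  π_D·L_D = 0.19 × 0.000214088 = 4.06766e-05
Sum: 0.00512544 + 0.00589876 + 4.6744e-05 + 4.06766e-05 = 0.0111116
Responsibility of Cluster B: 0.00589876 / 0.0111116 ≈ 0.5309

0.5309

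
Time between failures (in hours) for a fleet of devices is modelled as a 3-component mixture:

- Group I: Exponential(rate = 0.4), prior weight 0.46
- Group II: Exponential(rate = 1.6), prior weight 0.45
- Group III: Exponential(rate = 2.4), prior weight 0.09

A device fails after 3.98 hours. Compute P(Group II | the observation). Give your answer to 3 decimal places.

By Bayes' theorem, P(k | x) = π_k f_k(x) / Σ_j π_j f_j(x).
Exponential densities:
  L_I = 0.4·e^(−0.4·3.98) = 0.4·e^(−1.5920) = 0.0814073
  L_II = 1.6·e^(−1.6·3.98) = 1.6·e^(−6.3680) = 0.00274494
  L_III = 2.4·e^(−2.4·3.98) = 2.4·e^(−9.5520) = 0.000170542
Prior × likelihood for each component:
  π_I·L_I = 0.46 × 0.0814073 = 0.0374473
  π_II·L_II = 0.45 × 0.00274494 = 0.00123522
  π_III·L_III = 0.09 × 0.000170542 = 1.53487e-05
Evidence: 0.0374473 + 0.00123522 + 1.53487e-05 = 0.0386979
P(Group II | the observation) = 0.00123522 / 0.0386979 ≈ 0.032

0.032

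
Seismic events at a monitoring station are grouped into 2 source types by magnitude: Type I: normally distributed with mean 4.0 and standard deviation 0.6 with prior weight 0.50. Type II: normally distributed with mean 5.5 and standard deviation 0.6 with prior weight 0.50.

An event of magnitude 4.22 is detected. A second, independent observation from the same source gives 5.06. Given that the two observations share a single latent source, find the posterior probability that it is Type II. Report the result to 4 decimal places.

0.2856

Posterior ∝ prior × likelihood, so P(k | x) ∝ π_k f_k(x); normalise over all components.
Since both observations come from the same component, the likelihood for component k is f_k(x₁)·f_k(x₂).
  f_I = [0.621677] × [0.139643] = 0.0868126
  f_II = [0.0683121] × [0.508138] = 0.034712
Weight by the priors:
  π_I·f_I = 0.50 × 0.0868126 = 0.0434063
  π_II·f_II = 0.50 × 0.034712 = 0.017356
Marginal: 0.0434063 + 0.017356 = 0.0607623
Responsibility of Type II: 0.017356 / 0.0607623 ≈ 0.2856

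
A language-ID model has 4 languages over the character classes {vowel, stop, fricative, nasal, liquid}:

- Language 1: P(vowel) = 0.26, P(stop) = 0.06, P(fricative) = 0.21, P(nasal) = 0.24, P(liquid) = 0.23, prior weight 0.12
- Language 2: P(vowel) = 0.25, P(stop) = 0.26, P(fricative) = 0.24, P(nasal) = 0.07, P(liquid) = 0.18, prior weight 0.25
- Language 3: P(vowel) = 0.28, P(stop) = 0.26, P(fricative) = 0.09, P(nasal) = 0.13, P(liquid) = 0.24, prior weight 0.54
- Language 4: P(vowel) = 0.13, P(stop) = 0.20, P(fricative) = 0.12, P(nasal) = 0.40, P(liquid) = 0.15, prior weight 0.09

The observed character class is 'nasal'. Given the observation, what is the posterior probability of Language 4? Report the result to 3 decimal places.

Posterior ∝ prior × likelihood, so P(k | x) ∝ P(Z=k) f_k(x); normalise over all components.
Component likelihoods at x = 'nasal':
  L_1 = 0.24
  L_2 = 0.07
  L_3 = 0.13
  L_4 = 0.4
Weight by the priors:
  P(Z=1)·L_1 = 0.12 × 0.24 = 0.0288
  P(Z=2)·L_2 = 0.25 × 0.07 = 0.0175
  P(Z=3)·L_3 = 0.54 × 0.13 = 0.0702
  P(Z=4)·L_4 = 0.09 × 0.4 = 0.036
Evidence: 0.0288 + 0.0175 + 0.0702 + 0.036 = 0.1525
P(Language 4 | data) ≈ 0.236

0.236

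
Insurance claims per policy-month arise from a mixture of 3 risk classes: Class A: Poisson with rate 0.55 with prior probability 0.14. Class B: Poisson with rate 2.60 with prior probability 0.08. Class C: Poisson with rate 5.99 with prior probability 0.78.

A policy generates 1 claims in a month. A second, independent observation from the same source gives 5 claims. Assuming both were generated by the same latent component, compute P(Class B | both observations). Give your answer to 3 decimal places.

The responsibility of component k is π_k f_k(x) divided by Σ_j π_j f_j(x).
Since both observations come from the same component, the likelihood for component k is f_k(x₁)·f_k(x₂).
  f_A = [e^(−0.55)·0.55^1/1! = 0.317322] × [0.000241975] = 7.6784e-05
  f_B = [e^(−2.60)·2.60^1/1! = 0.193111] × [0.0735394] = 0.0142013
  f_C = [e^(−5.99)·5.99^1/1! = 0.0149969] × [0.16089] = 0.00241286
Unnormalised posteriors:
  π_A·f_A = 0.14 × 7.6784e-05 = 1.07498e-05
  π_B·f_B = 0.08 × 0.0142013 = 0.0011361
  π_C·f_C = 0.78 × 0.00241286 = 0.00188203
Sum: 1.07498e-05 + 0.0011361 + 0.00188203 = 0.00302888
P(Class B | x₁,x₂) ≈ 0.375

0.375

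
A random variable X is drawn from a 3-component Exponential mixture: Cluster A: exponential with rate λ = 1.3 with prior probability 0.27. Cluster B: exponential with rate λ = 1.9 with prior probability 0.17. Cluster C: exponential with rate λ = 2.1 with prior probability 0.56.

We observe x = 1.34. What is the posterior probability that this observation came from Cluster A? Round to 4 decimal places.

0.3908

The responsibility of component k is w_k f_k(x) divided by Σ_j w_j f_j(x).
Component likelihoods at x = 1.34:
  p_A = 1.3·e^(−1.3·1.34) = 1.3·e^(−1.7420) = 0.227721
  p_B = 1.9·e^(−1.9·1.34) = 1.9·e^(−2.5460) = 0.14895
  p_C = 2.1·e^(−2.1·1.34) = 2.1·e^(−2.8140) = 0.125926
Multiply by the mixture weights:
  w_A·p_A = 0.27 × 0.227721 = 0.0614846
  w_B·p_B = 0.17 × 0.14895 = 0.0253215
  w_C·p_C = 0.56 × 0.125926 = 0.0705184
Marginal: 0.0614846 + 0.0253215 + 0.0705184 = 0.157324
Responsibility of Cluster A: 0.0614846 / 0.157324 ≈ 0.3908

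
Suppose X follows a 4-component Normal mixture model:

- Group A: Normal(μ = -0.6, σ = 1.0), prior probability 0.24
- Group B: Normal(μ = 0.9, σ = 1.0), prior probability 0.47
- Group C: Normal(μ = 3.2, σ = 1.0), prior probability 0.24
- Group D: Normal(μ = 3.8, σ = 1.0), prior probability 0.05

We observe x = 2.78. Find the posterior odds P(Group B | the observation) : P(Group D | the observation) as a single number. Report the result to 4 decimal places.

Posterior odds = (π_i f_i(x)) / (π_j f_j(x)); the normalising sum cancels.
Component likelihoods at x = 2.78:
  L_A = (1/(1.0·√(2π)))·exp(−(2.78−-0.6)²/(2·1.0²)) = 0.398942·exp(-5.71220) = 0.00131866
  L_B = (1/(1.0·√(2π)))·exp(−(2.78−0.9)²/(2·1.0²)) = 0.398942·exp(-1.76720) = 0.0681436
  L_C = (1/(1.0·√(2π)))·exp(−(2.78−3.2)²/(2·1.0²)) = 0.398942·exp(-0.08820) = 0.365263
  L_D = (1/(1.0·√(2π)))·exp(−(2.78−3.8)²/(2·1.0²)) = 0.398942·exp(-0.52020) = 0.237132
Odds = (0.47/0.05) × (0.0681436/0.237132) = 9.4 × 0.287366 ≈ 2.7012

2.7012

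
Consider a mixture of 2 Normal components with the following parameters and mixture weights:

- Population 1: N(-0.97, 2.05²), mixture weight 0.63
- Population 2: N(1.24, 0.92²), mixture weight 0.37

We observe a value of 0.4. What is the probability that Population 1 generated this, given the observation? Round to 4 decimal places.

0.4811

P(component k | x) = π_k·f_k(x) / marginal(x), where marginal(x) = Σ_j π_j·f_j(x).
Normal densities:
  L_1 = (1/(2.05·√(2π)))·exp(−(0.4−-0.97)²/(2·2.05²)) = 0.194606·exp(-0.22331) = 0.155659
  L_2 = (1/(0.92·√(2π)))·exp(−(0.4−1.24)²/(2·0.92²)) = 0.433633·exp(-0.41682) = 0.285823
Weight by the priors:
  π_1·L_1 = 0.63 × 0.155659 = 0.0980653
  π_2·L_2 = 0.37 × 0.285823 = 0.105755
Marginal: 0.0980653 + 0.105755 = 0.20382
P(Population 1 | data) = 0.0980653 / 0.20382 ≈ 0.4811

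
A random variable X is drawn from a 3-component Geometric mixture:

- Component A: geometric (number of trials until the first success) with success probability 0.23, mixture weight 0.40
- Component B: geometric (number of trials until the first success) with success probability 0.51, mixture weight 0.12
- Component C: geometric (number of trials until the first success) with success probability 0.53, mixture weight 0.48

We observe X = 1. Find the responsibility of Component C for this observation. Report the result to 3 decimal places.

0.624

Posterior ∝ prior × likelihood, so P(k | x) ∝ w_k f_k(x); normalise over all components.
Component likelihoods at x = 1:
  p_A = 0.23
  p_B = 0.51
  p_C = 0.53
Weight by the priors:
  w_A·p_A = 0.40 × 0.23 = 0.092
  w_B·p_B = 0.12 × 0.51 = 0.0612
  w_C·p_C = 0.48 × 0.53 = 0.2544
Marginal: 0.092 + 0.0612 + 0.2544 = 0.4076
Responsibility of Component C: 0.2544 / 0.4076 ≈ 0.624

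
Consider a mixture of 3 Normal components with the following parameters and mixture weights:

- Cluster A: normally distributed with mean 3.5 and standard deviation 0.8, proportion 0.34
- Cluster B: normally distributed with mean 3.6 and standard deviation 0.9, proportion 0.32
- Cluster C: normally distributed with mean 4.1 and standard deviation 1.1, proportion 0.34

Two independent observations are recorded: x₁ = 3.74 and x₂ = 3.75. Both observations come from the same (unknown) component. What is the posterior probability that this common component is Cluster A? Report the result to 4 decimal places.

0.4312

By Bayes' theorem, P(k | x) = P(Z=k) f_k(x) / Σ_j P(Z=j) f_j(x).
Since both observations come from the same component, the likelihood for component k is f_k(x₁)·f_k(x₂).
  p_A = [(1/(0.8·√(2π)))·exp(−(3.74−3.5)²/(2·0.8²)) = 0.498678·exp(-0.04500) = 0.476735] × [0.474913] = 0.226408
  p_B = [(1/(0.9·√(2π)))·exp(−(3.74−3.6)²/(2·0.9²)) = 0.443269·exp(-0.01210) = 0.437939] × [0.437155] = 0.191447
  p_C = [(1/(1.1·√(2π)))·exp(−(3.74−4.1)²/(2·1.1²)) = 0.362675·exp(-0.05355) = 0.343763] × [0.344773] = 0.11852
Weight by the priors:
  P(Z=A)·p_A = 0.34 × 0.226408 = 0.0769786
  P(Z=B)·p_B = 0.32 × 0.191447 = 0.0612631
  P(Z=C)·p_C = 0.34 × 0.11852 = 0.0402969
Marginal: 0.0769786 + 0.0612631 + 0.0402969 = 0.178539
Responsibility of Cluster A: 0.0769786 / 0.178539 ≈ 0.4312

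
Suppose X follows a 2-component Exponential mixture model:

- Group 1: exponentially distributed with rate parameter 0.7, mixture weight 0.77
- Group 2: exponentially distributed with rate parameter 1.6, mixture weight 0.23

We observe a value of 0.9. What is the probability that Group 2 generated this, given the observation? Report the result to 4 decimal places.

Posterior ∝ prior × likelihood, so P(k | x) ∝ π_k f_k(x); normalise over all components.
Component likelihoods at x = 0.9:
  L_1 = 0.7·e^(−0.7·0.9) = 0.7·e^(−0.6300) = 0.372814
  L_2 = 1.6·e^(−1.6·0.9) = 1.6·e^(−1.4400) = 0.379084
Prior × likelihood for each component:
  π_1·L_1 = 0.77 × 0.372814 = 0.287067
  π_2·L_2 = 0.23 × 0.379084 = 0.0871894
Denominator: 0.287067 + 0.0871894 = 0.374256
Responsibility of Group 2: 0.0871894 / 0.374256 ≈ 0.2330

0.2330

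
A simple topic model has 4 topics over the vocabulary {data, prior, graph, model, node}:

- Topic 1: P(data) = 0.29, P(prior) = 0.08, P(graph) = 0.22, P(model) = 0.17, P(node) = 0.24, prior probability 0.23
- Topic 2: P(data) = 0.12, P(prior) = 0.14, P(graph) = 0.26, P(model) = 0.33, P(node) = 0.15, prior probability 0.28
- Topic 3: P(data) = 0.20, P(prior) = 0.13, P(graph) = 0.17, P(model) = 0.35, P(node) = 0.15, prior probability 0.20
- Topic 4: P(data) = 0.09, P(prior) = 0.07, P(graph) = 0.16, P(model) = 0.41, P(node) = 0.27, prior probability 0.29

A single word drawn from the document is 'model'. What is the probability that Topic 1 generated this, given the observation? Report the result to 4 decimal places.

Posterior ∝ prior × likelihood, so P(k | x) ∝ π_k f_k(x); normalise over all components.
Evaluate each component's likelihood at the observed value:
  p_1 = P(model | comp) = 0.17
  p_2 = P(model | comp) = 0.33
  p_3 = P(model | comp) = 0.35
  p_4 = P(model | comp) = 0.41
Unnormalised posteriors:
  π_1·p_1 = 0.23 × 0.17 = 0.0391
  π_2·p_2 = 0.28 × 0.33 = 0.0924
  π_3·p_3 = 0.20 × 0.35 = 0.07
  π_4·p_4 = 0.29 × 0.41 = 0.1189
Sum: 0.0391 + 0.0924 + 0.07 + 0.1189 = 0.3204
Responsibility of Topic 1: 0.0391 / 0.3204 ≈ 0.1220

0.1220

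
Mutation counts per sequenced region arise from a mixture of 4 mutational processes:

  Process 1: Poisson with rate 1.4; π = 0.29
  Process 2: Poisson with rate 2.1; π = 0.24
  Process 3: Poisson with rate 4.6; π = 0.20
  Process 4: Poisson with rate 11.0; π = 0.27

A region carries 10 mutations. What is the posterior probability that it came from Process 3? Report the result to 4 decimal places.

0.0679

Apply Bayes' rule: the posterior for each component is proportional to its prior times its likelihood at x.
Evaluate each component's likelihood at the observed value:
  L_1 = 1.96564e-06
  L_2 = 5.62874e-05
  L_3 = 0.0117506
  L_4 = 0.119378
Unnormalised posteriors:
  π_1·L_1 = 0.29 × 1.96564e-06 = 5.70037e-07
  π_2·L_2 = 0.24 × 5.62874e-05 = 1.3509e-05
  π_3·L_3 = 0.20 × 0.0117506 = 0.00235012
  π_4·L_4 = 0.27 × 0.119378 = 0.0322321
Denominator: 5.70037e-07 + 1.3509e-05 + 0.00235012 + 0.0322321 = 0.0345963
Responsibility of Process 3: 0.00235012 / 0.0345963 ≈ 0.0679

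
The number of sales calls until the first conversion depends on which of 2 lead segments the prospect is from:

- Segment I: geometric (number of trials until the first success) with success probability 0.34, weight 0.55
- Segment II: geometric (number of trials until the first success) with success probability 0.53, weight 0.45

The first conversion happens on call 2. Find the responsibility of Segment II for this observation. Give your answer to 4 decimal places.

The responsibility of component k is π_k f_k(x) divided by Σ_j π_j f_j(x).
Evaluate each component's likelihood at the observed value:
  f_I = 0.2244
  f_II = 0.2491
Unnormalised posteriors:
  π_I·f_I = 0.55 × 0.2244 = 0.12342
  π_II·f_II = 0.45 × 0.2491 = 0.112095
Marginal: 0.12342 + 0.112095 = 0.235515
P(Segment II | the observation) = 0.112095 / 0.235515 ≈ 0.4760

0.4760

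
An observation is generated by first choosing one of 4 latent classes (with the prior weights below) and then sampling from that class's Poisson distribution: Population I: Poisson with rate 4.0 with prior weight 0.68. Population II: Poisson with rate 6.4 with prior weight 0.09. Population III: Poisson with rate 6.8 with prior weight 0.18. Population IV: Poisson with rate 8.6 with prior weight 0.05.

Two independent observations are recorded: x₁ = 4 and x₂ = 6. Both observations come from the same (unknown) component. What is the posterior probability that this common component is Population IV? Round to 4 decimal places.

Posterior ∝ prior × likelihood, so P(k | x) ∝ π_k f_k(x); normalise over all components.
Since both observations come from the same component, the likelihood for component k is f_k(x₁)·f_k(x₂).
  p_I = [e^(−4.0)·4.0^4/4! = 0.195367] × [0.104196] = 0.0203564
  p_II = [e^(−6.4)·6.4^4/4! = 0.116151] × [0.158585] = 0.0184199
  p_III = [e^(−6.8)·6.8^4/4! = 0.0992252] × [0.152939] = 0.0151754
  p_IV = [e^(−8.6)·8.6^4/4! = 0.0419614] × [0.103449] = 0.00434086
Unnormalised posteriors:
  π_I·p_I = 0.68 × 0.0203564 = 0.0138423
  π_II·p_II = 0.09 × 0.0184199 = 0.00165779
  π_III·p_III = 0.18 × 0.0151754 = 0.00273157
  π_IV·p_IV = 0.05 × 0.00434086 = 0.000217043
Evidence: 0.0138423 + 0.00165779 + 0.00273157 + 0.000217043 = 0.0184487
P(Population IV | x₁,x₂) = 0.000217043 / 0.0184487 ≈ 0.0118

0.0118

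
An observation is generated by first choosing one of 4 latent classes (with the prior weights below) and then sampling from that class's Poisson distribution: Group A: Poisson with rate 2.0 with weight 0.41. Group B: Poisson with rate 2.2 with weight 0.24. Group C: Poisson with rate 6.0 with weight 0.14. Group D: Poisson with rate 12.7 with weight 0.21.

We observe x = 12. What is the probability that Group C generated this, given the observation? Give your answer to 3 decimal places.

Apply Bayes' rule: the posterior for each component is proportional to its prior times its likelihood at x.
Poisson probabilities:
  L_A = 1.15727e-06
  L_B = 2.97363e-06
  L_C = 0.0112645
  L_D = 0.112142
Unnormalised posteriors:
  π_A·L_A = 0.41 × 1.15727e-06 = 4.7448e-07
  π_B·L_B = 0.24 × 2.97363e-06 = 7.13672e-07
  π_C·L_C = 0.14 × 0.0112645 = 0.00157703
  π_D·L_D = 0.21 × 0.112142 = 0.0235498
Evidence: 4.7448e-07 + 7.13672e-07 + 0.00157703 + 0.0235498 = 0.025128
P(Group C | the observation) = 0.00157703 / 0.025128 ≈ 0.063

0.063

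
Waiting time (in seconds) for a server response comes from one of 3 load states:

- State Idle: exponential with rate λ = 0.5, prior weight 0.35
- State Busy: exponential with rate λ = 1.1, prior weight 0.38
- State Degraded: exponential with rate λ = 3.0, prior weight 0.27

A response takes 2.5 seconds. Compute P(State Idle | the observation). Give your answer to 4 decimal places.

0.6486

The responsibility of component k is π_k f_k(x) divided by Σ_j π_j f_j(x).
Evaluate each component's likelihood at the observed value:
  f_Idle = 0.5·e^(−0.5·2.5) = 0.5·e^(−1.2500) = 0.143252
  f_Busy = 1.1·e^(−1.1·2.5) = 1.1·e^(−2.7500) = 0.0703206
  f_Degraded = 3.0·e^(−3.0·2.5) = 3.0·e^(−7.5000) = 0.00165925
Prior × likelihood for each component:
  π_Idle·f_Idle = 0.35 × 0.143252 = 0.0501383
  π_Busy·f_Busy = 0.38 × 0.0703206 = 0.0267218
  π_Degraded·f_Degraded = 0.27 × 0.00165925 = 0.000447998
Denominator: 0.0501383 + 0.0267218 + 0.000447998 = 0.0773082
So the posterior for State Idle is 0.0501383 / 0.0773082 ≈ 0.6486.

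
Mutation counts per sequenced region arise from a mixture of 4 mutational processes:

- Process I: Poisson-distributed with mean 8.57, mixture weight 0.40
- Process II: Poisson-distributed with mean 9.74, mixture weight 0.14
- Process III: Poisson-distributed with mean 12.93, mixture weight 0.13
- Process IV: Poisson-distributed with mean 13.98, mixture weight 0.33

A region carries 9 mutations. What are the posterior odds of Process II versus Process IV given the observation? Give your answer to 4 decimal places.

1.1389

Since P(k|x) ∝ π_k f_k(x), the posterior odds are π_i f_i(x) / (π_j f_j(x)).
Poisson probabilities:
  f_I = e^(−8.57)·8.57^9/9! = 0.130365
  f_II = e^(−9.74)·9.74^9/9! = 0.128009
  f_III = e^(−12.93)·12.93^9/9! = 0.0674833
  f_IV = e^(−13.98)·13.98^9/9! = 0.0476831
Posterior odds = (π_II·f_II) / (π_IV·f_IV) = (0.14·0.128009) / (0.33·0.0476831) = 0.0179212 / 0.0157354 ≈ 1.1389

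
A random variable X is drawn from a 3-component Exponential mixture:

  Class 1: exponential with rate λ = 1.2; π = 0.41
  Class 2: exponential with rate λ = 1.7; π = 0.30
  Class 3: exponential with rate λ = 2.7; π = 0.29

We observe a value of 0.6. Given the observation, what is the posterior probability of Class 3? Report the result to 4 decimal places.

0.2679

P(component k | x) = π_k·f_k(x) / marginal(x), where marginal(x) = Σ_j π_j·f_j(x).
Exponential densities:
  f_1 = 1.2·e^(−1.2·0.6) = 1.2·e^(−0.7200) = 0.584103
  f_2 = 1.7·e^(−1.7·0.6) = 1.7·e^(−1.0200) = 0.613011
  f_3 = 2.7·e^(−2.7·0.6) = 2.7·e^(−1.6200) = 0.534326
Prior × likelihood for each component:
  π_1·f_1 = 0.41 × 0.584103 = 0.239482
  π_2·f_2 = 0.30 × 0.613011 = 0.183903
  π_3·f_3 = 0.29 × 0.534326 = 0.154955
Denominator: 0.239482 + 0.183903 + 0.154955 = 0.57834
So the posterior for Class 3 is 0.154955 / 0.57834 ≈ 0.2679.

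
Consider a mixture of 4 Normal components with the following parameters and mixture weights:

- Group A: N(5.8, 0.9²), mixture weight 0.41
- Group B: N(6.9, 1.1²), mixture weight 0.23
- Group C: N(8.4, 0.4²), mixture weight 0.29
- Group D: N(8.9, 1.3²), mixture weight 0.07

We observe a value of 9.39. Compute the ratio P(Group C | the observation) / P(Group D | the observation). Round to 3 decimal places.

Posterior odds = (π_i f_i(x)) / (π_j f_j(x)); the normalising sum cancels.
Normal densities:
  f_A = (1/(0.9·√(2π)))·exp(−(9.39−5.8)²/(2·0.9²)) = 0.443269·exp(-7.95562) = 0.000155449
  f_B = (1/(1.1·√(2π)))·exp(−(9.39−6.9)²/(2·1.1²)) = 0.362675·exp(-2.56202) = 0.0279798
  f_C = (1/(0.4·√(2π)))·exp(−(9.39−8.4)²/(2·0.4²)) = 0.997356·exp(-3.06281) = 0.0466324
  f_D = (1/(1.3·√(2π)))·exp(−(9.39−8.9)²/(2·1.3²)) = 0.306879·exp(-0.07104) = 0.285836
Posterior odds = (π_C·f_C) / (π_D·f_D) = (0.29·0.0466324) / (0.07·0.285836) = 0.0135234 / 0.0200085 ≈ 0.676

0.676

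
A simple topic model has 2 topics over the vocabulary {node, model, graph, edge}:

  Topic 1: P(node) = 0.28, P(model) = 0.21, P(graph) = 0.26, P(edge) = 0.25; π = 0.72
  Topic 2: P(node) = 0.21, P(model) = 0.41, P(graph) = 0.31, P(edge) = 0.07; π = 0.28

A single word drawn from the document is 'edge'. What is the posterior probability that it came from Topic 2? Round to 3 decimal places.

0.098

P(component k | x) = π_k·f_k(x) / marginal(x), where marginal(x) = Σ_j π_j·f_j(x).
Evaluate each component's likelihood at the observed value:
  p_1 = P(edge | comp) = 0.25
  p_2 = P(edge | comp) = 0.07
Unnormalised posteriors:
  π_1·p_1 = 0.72 × 0.25 = 0.18
  π_2·p_2 = 0.28 × 0.07 = 0.0196
Denominator: 0.18 + 0.0196 = 0.1996
P(Topic 2 | the observation) ≈ 0.098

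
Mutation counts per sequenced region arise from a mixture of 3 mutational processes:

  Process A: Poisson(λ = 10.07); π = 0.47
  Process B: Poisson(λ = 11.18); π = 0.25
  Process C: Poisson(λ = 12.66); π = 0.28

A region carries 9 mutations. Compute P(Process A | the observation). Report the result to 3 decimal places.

0.556

Posterior ∝ prior × likelihood, so P(k | x) ∝ π_k f_k(x); normalise over all components.
Poisson probabilities:
  p_A = 0.12421
  p_B = 0.104906
  p_C = 0.0731092
Weight by the priors:
  π_A·p_A = 0.47 × 0.12421 = 0.0583787
  π_B·p_B = 0.25 × 0.104906 = 0.0262265
  π_C·p_C = 0.28 × 0.0731092 = 0.0204706
Denominator: 0.0583787 + 0.0262265 + 0.0204706 = 0.105076
P(Process A | 9 mutations) ≈ 0.556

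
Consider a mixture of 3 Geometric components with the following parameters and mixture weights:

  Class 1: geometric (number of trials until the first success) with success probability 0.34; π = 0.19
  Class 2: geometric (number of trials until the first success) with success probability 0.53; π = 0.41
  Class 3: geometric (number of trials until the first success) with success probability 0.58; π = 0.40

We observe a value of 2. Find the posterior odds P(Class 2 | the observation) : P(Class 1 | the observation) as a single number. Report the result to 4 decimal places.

2.3954

The posterior odds equal the prior odds times the likelihood ratio: (w_i/w_j)·(f_i(x)/f_j(x)).
Component likelihoods at x = 2:
  p_1 = 0.2244
  p_2 = 0.2491
  p_3 = 0.2436
Posterior odds = (w_2·p_2) / (w_1·p_1) = (0.41·0.2491) / (0.19·0.2244) = 0.102131 / 0.042636 ≈ 2.3954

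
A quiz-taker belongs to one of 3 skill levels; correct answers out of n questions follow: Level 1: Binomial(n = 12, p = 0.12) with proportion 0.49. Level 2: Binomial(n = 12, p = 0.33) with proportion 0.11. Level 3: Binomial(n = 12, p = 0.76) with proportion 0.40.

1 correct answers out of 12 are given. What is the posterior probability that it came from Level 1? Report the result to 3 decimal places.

By Bayes' theorem, P(k | x) = P(Z=k) f_k(x) / Σ_j P(Z=j) f_j(x).
Evaluate each component's likelihood at the observed value:
  p_1 = 0.352916
  p_2 = 0.0483635
  p_3 = 1.38777e-06
Multiply by the mixture weights:
  P(Z=1)·p_1 = 0.49 × 0.352916 = 0.172929
  P(Z=2)·p_2 = 0.11 × 0.0483635 = 0.00531999
  P(Z=3)·p_3 = 0.40 × 1.38777e-06 = 5.55109e-07
Denominator: 0.172929 + 0.00531999 + 5.55109e-07 = 0.17825
Responsibility of Level 1: 0.172929 / 0.17825 ≈ 0.970

0.970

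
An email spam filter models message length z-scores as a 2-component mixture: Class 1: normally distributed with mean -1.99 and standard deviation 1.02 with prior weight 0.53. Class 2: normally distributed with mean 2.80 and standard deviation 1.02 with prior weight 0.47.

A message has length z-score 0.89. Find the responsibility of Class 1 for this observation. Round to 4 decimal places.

P(component k | x) = π_k·f_k(x) / marginal(x), where marginal(x) = Σ_j π_j·f_j(x).
Evaluate each component's likelihood at the observed value:
  f_1 = 0.00726345
  f_2 = 0.067748
Multiply by the mixture weights:
  π_1·f_1 = 0.53 × 0.00726345 = 0.00384963
  π_2·f_2 = 0.47 × 0.067748 = 0.0318415
Sum: 0.00384963 + 0.0318415 = 0.0356912
So the posterior for Class 1 is 0.00384963 / 0.0356912 ≈ 0.1079.

0.1079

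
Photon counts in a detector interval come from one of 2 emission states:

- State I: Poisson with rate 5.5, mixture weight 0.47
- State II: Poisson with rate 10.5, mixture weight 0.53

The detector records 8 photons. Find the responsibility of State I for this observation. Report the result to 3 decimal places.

0.427

By Bayes' theorem, P(k | x) = π_k f_k(x) / Σ_j π_j f_j(x).
Poisson probabilities:
  p_I = e^(−5.5)·5.5^8/8! = 0.0848714
  p_II = e^(−10.5)·10.5^8/8! = 0.100902
Multiply by the mixture weights:
  π_I·p_I = 0.47 × 0.0848714 = 0.0398896
  π_II·p_II = 0.53 × 0.100902 = 0.0534783
Normaliser: 0.0398896 + 0.0534783 = 0.0933679
So the posterior for State I is 0.0398896 / 0.0933679 ≈ 0.427.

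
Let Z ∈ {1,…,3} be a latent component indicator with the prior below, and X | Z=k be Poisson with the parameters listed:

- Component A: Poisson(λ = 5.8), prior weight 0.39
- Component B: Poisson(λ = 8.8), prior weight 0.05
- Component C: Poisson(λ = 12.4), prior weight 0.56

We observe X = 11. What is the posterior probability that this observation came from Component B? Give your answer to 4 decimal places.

0.0629

Posterior ∝ prior × likelihood, so P(k | x) ∝ π_k f_k(x); normalise over all components.
Evaluate each component's likelihood at the observed value:
  p_A = e^(−5.8)·5.8^11/11! = 0.0189515
  p_B = e^(−8.8)·8.8^11/11! = 0.092547
  p_C = e^(−12.4)·12.4^11/11! = 0.109959
Weight by the priors:
  π_A·p_A = 0.39 × 0.0189515 = 0.0073911
  π_B·p_B = 0.05 × 0.092547 = 0.00462735
  π_C·p_C = 0.56 × 0.109959 = 0.0615771
Marginal: 0.0073911 + 0.00462735 + 0.0615771 = 0.0735955
So the posterior for Component B is 0.00462735 / 0.0735955 ≈ 0.0629.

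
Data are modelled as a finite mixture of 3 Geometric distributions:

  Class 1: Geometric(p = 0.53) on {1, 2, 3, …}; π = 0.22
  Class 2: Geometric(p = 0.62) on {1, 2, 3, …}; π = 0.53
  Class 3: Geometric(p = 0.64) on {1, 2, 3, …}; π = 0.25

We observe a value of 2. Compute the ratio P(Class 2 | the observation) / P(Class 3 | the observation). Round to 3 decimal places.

2.168

Posterior odds = (π_i f_i(x)) / (π_j f_j(x)); the normalising sum cancels.
Evaluate each component's likelihood at the observed value:
  L_1 = 0.2491
  L_2 = 0.2356
  L_3 = 0.2304
Odds = (0.53/0.25) × (0.2356/0.2304) = 2.12 × 1.02257 ≈ 2.168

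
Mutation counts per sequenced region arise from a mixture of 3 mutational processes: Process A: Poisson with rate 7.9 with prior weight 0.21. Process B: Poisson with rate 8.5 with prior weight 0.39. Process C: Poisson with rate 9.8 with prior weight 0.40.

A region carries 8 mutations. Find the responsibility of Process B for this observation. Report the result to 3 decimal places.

Apply Bayes' rule: the posterior for each component is proportional to its prior times its likelihood at x.
Poisson probabilities:
  f_A = 0.139499
  f_B = 0.137508
  f_C = 0.117004
Prior × likelihood for each component:
  π_A·f_A = 0.21 × 0.139499 = 0.0292947
  π_B·f_B = 0.39 × 0.137508 = 0.0536281
  π_C·f_C = 0.40 × 0.117004 = 0.0468018
Marginal: 0.0292947 + 0.0536281 + 0.0468018 = 0.129725
Responsibility of Process B: 0.0536281 / 0.129725 ≈ 0.413

0.413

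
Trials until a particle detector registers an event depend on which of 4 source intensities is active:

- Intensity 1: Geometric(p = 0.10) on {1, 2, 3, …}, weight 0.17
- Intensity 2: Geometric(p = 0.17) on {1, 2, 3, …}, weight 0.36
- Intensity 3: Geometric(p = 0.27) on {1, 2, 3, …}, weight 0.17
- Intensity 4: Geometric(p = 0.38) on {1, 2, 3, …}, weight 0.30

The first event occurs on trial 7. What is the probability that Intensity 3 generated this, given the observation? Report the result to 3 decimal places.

The responsibility of component k is P(Z=k) f_k(x) divided by Σ_j P(Z=j) f_j(x).
Evaluate each component's likelihood at the observed value:
  p_1 = 0.10·(1−0.10)^6 = 0.10·0.531441 = 0.0531441
  p_2 = 0.17·(1−0.17)^6 = 0.17·0.32694 = 0.0555799
  p_3 = 0.27·(1−0.27)^6 = 0.27·0.151334 = 0.0408602
  p_4 = 0.38·(1−0.38)^6 = 0.38·0.0568002 = 0.0215841
Multiply by the mixture weights:
  P(Z=1)·p_1 = 0.17 × 0.0531441 = 0.0090345
  P(Z=2)·p_2 = 0.36 × 0.0555799 = 0.0200088
  P(Z=3)·p_3 = 0.17 × 0.0408602 = 0.00694624
  P(Z=4)·p_4 = 0.30 × 0.0215841 = 0.00647523
Marginal: 0.0090345 + 0.0200088 + 0.00694624 + 0.00647523 = 0.0424647
Responsibility of Intensity 3: 0.00694624 / 0.0424647 ≈ 0.164

0.164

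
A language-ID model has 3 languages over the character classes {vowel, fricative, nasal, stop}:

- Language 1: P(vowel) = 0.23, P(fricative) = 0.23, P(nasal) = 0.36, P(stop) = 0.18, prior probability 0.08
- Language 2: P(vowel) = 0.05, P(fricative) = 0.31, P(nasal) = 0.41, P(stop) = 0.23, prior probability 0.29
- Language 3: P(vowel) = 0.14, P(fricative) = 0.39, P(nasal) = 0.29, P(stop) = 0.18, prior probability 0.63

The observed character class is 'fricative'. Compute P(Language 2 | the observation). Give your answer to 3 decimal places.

The responsibility of component k is P(Z=k) f_k(x) divided by Σ_j P(Z=j) f_j(x).
Evaluate each component's likelihood at the observed value:
  L_1 = P(fricative | comp) = 0.23
  L_2 = P(fricative | comp) = 0.31
  L_3 = P(fricative | comp) = 0.39
Weight by the priors:
  P(Z=1)·L_1 = 0.08 × 0.23 = 0.0184
  P(Z=2)·L_2 = 0.29 × 0.31 = 0.0899
  P(Z=3)·L_3 = 0.63 × 0.39 = 0.2457
Marginal: 0.0184 + 0.0899 + 0.2457 = 0.354
So the posterior for Language 2 is 0.0899 / 0.354 ≈ 0.254.

0.254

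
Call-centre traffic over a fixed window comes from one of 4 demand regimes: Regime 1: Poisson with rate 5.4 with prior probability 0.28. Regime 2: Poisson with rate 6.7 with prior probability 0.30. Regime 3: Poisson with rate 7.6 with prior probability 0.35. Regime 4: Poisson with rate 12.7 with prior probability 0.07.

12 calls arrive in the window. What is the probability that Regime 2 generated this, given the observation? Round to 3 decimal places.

Posterior ∝ prior × likelihood, so P(k | x) ∝ π_k f_k(x); normalise over all components.
Poisson probabilities:
  p_1 = 0.00579693
  p_2 = 0.0210275
  p_3 = 0.0387961
  p_4 = 0.112142
Multiply by the mixture weights:
  π_1·p_1 = 0.28 × 0.00579693 = 0.00162314
  π_2·p_2 = 0.30 × 0.0210275 = 0.00630825
  π_3·p_3 = 0.35 × 0.0387961 = 0.0135786
  π_4·p_4 = 0.07 × 0.112142 = 0.00784993
Sum: 0.00162314 + 0.00630825 + 0.0135786 + 0.00784993 = 0.02936
P(Regime 2 | 12 calls) ≈ 0.215

0.215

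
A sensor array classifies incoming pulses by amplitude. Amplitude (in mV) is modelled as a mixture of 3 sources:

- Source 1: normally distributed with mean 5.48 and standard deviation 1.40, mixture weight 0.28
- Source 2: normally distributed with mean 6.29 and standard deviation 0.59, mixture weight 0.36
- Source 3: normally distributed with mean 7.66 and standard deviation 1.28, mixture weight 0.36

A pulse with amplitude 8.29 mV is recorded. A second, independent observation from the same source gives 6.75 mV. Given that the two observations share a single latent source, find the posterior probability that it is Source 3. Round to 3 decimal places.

Posterior ∝ prior × likelihood, so P(k | x) ∝ w_k f_k(x); normalise over all components.
Since both observations come from the same component, the likelihood for component k is f_k(x₁)·f_k(x₂).
  p_1 = [(1/(1.40·√(2π)))·exp(−(8.29−5.48)²/(2·1.40²)) = 0.284959·exp(-2.01431) = 0.038017] × [0.188838] = 0.00717906
  p_2 = [(1/(0.59·√(2π)))·exp(−(8.29−6.29)²/(2·0.59²)) = 0.676173·exp(-5.74548) = 0.00216187] × [0.498954] = 0.00107867
  p_3 = [(1/(1.28·√(2π)))·exp(−(8.29−7.66)²/(2·1.28²)) = 0.311674·exp(-0.12112) = 0.276119] × [0.242073] = 0.0668411
Weight by the priors:
  w_1·p_1 = 0.28 × 0.00717906 = 0.00201014
  w_2·p_2 = 0.36 × 0.00107867 = 0.000388323
  w_3·p_3 = 0.36 × 0.0668411 = 0.0240628
Marginal: 0.00201014 + 0.000388323 + 0.0240628 = 0.0264612
P(Source 3 | x) = 0.0240628 / 0.0264612 ≈ 0.909

0.909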